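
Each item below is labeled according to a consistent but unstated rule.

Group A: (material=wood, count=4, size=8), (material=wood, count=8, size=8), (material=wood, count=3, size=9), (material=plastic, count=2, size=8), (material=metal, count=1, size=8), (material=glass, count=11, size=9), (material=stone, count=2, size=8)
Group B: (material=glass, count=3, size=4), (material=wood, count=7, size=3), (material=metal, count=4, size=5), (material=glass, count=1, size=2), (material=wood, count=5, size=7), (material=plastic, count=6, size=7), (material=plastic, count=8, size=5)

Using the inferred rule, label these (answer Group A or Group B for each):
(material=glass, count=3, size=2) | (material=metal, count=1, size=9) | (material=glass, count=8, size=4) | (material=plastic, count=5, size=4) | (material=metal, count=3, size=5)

The pattern is that an item is 'Group A' exactly when: size ≥ 8.
(material=glass, count=3, size=2): Group B (size = 2).
(material=metal, count=1, size=9): Group A (size = 9).
(material=glass, count=8, size=4): Group B (size = 4).
(material=plastic, count=5, size=4): Group B (size = 4).
(material=metal, count=3, size=5): Group B (size = 5).

Group B, Group A, Group B, Group B, Group B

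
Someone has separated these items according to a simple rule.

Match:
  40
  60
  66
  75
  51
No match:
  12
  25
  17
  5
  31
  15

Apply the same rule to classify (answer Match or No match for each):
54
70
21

Match, Match, No match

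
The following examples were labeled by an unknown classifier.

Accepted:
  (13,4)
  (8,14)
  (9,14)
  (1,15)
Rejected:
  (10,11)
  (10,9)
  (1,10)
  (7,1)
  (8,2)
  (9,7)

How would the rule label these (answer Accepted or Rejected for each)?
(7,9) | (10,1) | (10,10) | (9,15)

Rejected, Rejected, Rejected, Accepted

The distinguishing property — max ≥ 13 — holds for all the 'Accepted' cases and none of the 'Rejected' cases.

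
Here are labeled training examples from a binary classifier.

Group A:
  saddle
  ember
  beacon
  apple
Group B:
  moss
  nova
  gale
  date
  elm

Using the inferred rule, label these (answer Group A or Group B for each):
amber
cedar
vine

Group A, Group A, Group B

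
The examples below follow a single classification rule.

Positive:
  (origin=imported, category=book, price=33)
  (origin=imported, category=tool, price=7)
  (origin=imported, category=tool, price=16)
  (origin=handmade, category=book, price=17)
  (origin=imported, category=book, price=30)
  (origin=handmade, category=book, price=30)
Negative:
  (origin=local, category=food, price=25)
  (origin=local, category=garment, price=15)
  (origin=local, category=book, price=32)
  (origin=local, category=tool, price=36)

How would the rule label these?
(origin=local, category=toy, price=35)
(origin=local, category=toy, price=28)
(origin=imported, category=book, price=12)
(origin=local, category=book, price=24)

Negative, Negative, Positive, Negative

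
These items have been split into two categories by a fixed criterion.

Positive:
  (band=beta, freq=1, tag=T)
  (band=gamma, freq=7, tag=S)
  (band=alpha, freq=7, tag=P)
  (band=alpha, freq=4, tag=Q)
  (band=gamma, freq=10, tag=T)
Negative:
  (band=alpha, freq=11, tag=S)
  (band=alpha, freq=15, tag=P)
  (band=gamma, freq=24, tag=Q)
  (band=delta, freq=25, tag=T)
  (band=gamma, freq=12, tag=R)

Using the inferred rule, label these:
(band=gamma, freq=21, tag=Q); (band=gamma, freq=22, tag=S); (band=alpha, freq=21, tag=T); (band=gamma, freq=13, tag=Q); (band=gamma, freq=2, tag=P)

Negative, Negative, Negative, Negative, Positive

The rule appears to be: freq ≤ 10.
(band=gamma, freq=21, tag=Q): Negative (freq = 21).
(band=gamma, freq=22, tag=S): Negative (freq = 22).
(band=alpha, freq=21, tag=T): Negative (freq = 21).
(band=gamma, freq=13, tag=Q): Negative (freq = 13).
(band=gamma, freq=2, tag=P): Positive (freq = 2).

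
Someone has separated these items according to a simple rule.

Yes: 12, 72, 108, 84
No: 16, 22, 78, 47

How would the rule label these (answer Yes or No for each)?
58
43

No, No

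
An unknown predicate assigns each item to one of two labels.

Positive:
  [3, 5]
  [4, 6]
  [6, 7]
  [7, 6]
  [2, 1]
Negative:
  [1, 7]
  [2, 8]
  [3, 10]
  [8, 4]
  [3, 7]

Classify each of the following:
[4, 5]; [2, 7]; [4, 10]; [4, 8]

Positive, Negative, Negative, Negative

'Positive' ⟺ |first − second| ≤ 2.
[4, 5]: Positive (|4−5| = 1).
[2, 7]: Negative (|2−7| = 5).
[4, 10]: Negative (|4−10| = 6).
[4, 8]: Negative (|4−8| = 4).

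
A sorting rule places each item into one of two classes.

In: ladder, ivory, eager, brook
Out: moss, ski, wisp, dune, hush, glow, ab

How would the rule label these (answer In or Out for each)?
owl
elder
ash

'In' ⟺ contains 'r'.

Out, In, Out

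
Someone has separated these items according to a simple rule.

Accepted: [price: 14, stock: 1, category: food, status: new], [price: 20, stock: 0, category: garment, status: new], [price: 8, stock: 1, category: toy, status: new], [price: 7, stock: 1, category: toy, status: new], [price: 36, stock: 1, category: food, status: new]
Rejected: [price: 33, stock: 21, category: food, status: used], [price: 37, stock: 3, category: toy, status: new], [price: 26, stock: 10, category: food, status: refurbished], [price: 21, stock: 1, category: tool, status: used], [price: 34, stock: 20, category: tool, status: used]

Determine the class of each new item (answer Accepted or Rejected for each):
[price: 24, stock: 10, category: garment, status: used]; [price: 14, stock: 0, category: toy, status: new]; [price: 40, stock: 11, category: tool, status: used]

A rule that fits every label: status is new AND stock ≤ 1 — true of each 'Accepted' example, false of each 'Rejected' one.
[price: 24, stock: 10, category: garment, status: used]: status is used, stock = 10, fails the rule → Rejected.
[price: 14, stock: 0, category: toy, status: new]: status is new, stock = 0, qualifies → Accepted.
[price: 40, stock: 11, category: tool, status: used]: status is used, stock = 11, fails the rule → Rejected.

Rejected, Accepted, Rejected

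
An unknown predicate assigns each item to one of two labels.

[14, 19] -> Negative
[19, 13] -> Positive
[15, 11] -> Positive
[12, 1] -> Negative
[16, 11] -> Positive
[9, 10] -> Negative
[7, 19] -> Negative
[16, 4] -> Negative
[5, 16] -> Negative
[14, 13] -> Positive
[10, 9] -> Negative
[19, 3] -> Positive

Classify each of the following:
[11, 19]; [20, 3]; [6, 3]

'Positive' ⟺ first > second AND sum ≥ 21.
Negative: [11, 19], since 11 < 19, 11+19 = 30. Positive: [20, 3], since 20 > 3, 20+3 = 23. Negative: [6, 3], since 6 > 3, 6+3 = 9.

Negative, Positive, Negative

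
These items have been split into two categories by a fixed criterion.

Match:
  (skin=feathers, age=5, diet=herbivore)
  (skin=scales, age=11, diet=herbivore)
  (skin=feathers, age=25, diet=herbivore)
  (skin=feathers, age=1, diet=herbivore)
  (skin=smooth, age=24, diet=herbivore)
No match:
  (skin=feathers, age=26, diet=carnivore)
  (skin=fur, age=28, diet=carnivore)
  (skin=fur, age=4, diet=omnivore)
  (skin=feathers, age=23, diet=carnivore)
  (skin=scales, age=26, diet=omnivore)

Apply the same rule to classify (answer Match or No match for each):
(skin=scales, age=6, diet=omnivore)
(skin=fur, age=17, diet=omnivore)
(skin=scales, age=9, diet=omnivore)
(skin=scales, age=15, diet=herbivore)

A rule that fits every label: diet is herbivore — true of each 'Match' example, false of each 'No match' one.
(skin=scales, age=6, diet=omnivore) → diet is omnivore → No match.
(skin=fur, age=17, diet=omnivore) → diet is omnivore → No match.
(skin=scales, age=9, diet=omnivore) → diet is omnivore → No match.
(skin=scales, age=15, diet=herbivore) → diet is herbivore → Match.

No match, No match, No match, Match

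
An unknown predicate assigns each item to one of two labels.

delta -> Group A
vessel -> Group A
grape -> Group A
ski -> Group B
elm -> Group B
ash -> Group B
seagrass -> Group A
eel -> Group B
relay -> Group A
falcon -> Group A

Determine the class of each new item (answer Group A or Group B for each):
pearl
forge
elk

The simplest hypothesis consistent with all the labels is: length ≥ 5.
pearl → length 5 → Group A.
forge → length 5 → Group A.
elk → length 3 → Group B.

Group A, Group A, Group B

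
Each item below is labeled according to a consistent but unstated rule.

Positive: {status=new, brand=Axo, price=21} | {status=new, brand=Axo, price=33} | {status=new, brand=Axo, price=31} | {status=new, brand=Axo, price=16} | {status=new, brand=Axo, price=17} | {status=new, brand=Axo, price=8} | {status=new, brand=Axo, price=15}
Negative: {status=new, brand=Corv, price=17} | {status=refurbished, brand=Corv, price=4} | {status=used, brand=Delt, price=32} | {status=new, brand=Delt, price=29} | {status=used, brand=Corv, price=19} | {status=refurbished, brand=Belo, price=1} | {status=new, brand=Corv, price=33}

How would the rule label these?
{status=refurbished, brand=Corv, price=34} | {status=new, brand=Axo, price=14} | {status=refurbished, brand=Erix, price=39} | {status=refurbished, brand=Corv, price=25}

Negative, Positive, Negative, Negative

One predicate separates the groups cleanly: brand is Axo.
Negative: {status=refurbished, brand=Corv, price=34}, since brand is Corv. Positive: {status=new, brand=Axo, price=14}, since brand is Axo. Negative: {status=refurbished, brand=Erix, price=39}, since brand is Erix. Negative: {status=refurbished, brand=Corv, price=25}, since brand is Corv.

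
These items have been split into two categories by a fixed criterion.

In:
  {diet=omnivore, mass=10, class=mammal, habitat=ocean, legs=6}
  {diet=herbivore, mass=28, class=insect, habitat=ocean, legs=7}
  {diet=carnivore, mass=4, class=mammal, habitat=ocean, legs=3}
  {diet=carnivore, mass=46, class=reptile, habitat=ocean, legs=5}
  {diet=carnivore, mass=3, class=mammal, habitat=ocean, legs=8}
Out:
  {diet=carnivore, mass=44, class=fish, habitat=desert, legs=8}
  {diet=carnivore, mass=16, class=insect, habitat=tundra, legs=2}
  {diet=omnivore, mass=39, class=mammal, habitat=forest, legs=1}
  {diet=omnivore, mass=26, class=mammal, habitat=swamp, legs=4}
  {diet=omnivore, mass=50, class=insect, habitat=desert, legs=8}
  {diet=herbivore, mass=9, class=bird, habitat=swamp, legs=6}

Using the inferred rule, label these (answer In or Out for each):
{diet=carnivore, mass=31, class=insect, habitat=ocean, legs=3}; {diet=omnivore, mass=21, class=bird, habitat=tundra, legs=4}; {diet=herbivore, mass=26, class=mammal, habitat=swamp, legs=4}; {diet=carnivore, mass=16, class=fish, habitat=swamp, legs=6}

In, Out, Out, Out

The classifier is using: habitat is ocean.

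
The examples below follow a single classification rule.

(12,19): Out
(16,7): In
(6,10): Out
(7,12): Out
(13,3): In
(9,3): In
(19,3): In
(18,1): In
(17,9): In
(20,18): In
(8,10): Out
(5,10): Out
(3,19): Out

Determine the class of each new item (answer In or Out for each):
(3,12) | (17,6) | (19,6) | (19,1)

Out, In, In, In

All 'In' examples share one property — first > second — and every 'Out' example lacks it.
Out: (3,12), since 3 < 12.
In: (17,6), since 17 > 6.
In: (19,6), since 19 > 6.
In: (19,1), since 19 > 1.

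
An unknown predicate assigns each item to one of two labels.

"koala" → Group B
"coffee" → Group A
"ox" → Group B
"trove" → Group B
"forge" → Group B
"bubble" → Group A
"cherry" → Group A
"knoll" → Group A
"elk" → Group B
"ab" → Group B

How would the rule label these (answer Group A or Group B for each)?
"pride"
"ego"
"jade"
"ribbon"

Group B, Group B, Group B, Group A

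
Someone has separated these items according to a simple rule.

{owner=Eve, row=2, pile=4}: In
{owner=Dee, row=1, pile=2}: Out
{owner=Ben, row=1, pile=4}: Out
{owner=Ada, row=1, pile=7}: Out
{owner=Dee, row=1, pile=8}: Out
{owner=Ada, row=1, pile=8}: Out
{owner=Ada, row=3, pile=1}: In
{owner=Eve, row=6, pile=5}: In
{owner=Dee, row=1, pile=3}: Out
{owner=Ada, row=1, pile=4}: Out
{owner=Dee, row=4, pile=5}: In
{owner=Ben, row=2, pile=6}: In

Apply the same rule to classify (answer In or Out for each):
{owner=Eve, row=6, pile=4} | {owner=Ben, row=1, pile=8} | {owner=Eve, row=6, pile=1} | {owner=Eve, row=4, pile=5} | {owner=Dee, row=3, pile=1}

In, Out, In, In, In

Every 'In' example satisfies: row ≥ 2. None of the 'Out' examples do.
{owner=Eve, row=6, pile=4} → row = 6 → In. {owner=Ben, row=1, pile=8} → row = 1 → Out. {owner=Eve, row=6, pile=1} → row = 6 → In. {owner=Eve, row=4, pile=5} → row = 4 → In. {owner=Dee, row=3, pile=1} → row = 3 → In.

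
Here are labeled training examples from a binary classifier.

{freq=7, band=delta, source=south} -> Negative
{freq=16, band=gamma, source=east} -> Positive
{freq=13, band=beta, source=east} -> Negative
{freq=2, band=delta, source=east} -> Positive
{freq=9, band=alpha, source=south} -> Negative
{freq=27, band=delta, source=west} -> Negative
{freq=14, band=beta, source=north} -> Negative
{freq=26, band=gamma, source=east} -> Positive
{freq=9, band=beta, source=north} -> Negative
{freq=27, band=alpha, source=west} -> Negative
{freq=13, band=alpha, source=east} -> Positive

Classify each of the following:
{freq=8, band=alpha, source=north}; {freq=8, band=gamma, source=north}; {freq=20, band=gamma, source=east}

'Positive' ⟺ source is east AND band is not beta.

Negative, Negative, Positive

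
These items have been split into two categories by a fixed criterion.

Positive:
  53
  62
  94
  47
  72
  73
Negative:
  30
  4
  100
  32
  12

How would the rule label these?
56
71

Every 'Positive' example satisfies: digit sum ≥ 6. None of the 'Negative' examples do.

Positive, Positive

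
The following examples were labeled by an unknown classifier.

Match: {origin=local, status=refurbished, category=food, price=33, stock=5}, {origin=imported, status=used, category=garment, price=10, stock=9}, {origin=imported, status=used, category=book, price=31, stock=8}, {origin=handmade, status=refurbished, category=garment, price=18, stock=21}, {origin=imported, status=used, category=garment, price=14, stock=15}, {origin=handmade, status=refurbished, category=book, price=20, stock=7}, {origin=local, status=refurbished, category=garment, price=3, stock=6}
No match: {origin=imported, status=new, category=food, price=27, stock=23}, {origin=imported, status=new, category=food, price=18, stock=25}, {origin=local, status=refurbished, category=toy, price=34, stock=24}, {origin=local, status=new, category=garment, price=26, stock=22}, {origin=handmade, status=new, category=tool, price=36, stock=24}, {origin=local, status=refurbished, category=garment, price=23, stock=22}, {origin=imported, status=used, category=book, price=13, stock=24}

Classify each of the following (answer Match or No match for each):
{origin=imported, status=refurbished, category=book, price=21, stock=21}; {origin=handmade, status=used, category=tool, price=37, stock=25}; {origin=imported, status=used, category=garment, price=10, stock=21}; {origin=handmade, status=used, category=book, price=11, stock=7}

The rule appears to be: stock ≤ 21.
{origin=imported, status=refurbished, category=book, price=21, stock=21} → stock = 21 → Match.
{origin=handmade, status=used, category=tool, price=37, stock=25} → stock = 25 → No match.
{origin=imported, status=used, category=garment, price=10, stock=21} → stock = 21 → Match.
{origin=handmade, status=used, category=book, price=11, stock=7} → stock = 7 → Match.

Match, No match, Match, Match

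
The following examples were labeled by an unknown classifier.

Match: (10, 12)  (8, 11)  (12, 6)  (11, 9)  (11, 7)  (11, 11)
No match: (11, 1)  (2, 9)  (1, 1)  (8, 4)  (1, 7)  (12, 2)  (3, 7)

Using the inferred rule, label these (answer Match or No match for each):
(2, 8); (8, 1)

No match, No match

The distinguishing property — sum ≥ 18 — holds for all the 'Match' cases and none of the 'No match' cases.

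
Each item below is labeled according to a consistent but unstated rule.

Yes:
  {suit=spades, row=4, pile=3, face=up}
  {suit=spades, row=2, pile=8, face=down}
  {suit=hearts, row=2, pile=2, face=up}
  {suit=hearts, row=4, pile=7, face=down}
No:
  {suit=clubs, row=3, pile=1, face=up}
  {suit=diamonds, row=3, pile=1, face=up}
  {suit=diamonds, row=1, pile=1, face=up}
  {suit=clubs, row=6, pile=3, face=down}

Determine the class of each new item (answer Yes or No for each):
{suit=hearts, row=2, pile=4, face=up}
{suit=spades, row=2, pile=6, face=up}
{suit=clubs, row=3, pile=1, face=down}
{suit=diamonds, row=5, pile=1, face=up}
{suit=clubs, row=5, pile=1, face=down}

'Yes' ⟺ suit is spades OR suit is hearts.
{suit=hearts, row=2, pile=4, face=up} → suit is hearts → Yes. {suit=spades, row=2, pile=6, face=up} → suit is spades → Yes. {suit=clubs, row=3, pile=1, face=down} → suit is clubs → No. {suit=diamonds, row=5, pile=1, face=up} → suit is diamonds → No. {suit=clubs, row=5, pile=1, face=down} → suit is clubs → No.

Yes, Yes, No, No, No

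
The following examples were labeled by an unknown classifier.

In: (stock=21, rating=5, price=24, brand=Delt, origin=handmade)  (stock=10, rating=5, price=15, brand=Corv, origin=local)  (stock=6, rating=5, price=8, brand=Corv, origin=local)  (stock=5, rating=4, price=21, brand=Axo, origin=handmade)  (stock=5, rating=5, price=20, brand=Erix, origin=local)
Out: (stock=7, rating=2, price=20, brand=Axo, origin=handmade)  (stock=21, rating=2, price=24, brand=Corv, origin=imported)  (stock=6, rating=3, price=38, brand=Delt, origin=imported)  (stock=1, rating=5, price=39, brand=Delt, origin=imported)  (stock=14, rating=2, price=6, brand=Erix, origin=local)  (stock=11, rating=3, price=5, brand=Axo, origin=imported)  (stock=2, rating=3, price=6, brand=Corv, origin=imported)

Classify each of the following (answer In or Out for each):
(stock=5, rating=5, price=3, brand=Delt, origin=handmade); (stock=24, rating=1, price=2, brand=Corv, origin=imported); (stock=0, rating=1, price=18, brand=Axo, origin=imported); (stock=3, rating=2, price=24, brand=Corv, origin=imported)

The pattern is that an item is 'In' exactly when: stock ≥ 2 AND rating ≥ 4.
(stock=5, rating=5, price=3, brand=Delt, origin=handmade): stock = 5, rating = 5 — qualifies, so In. (stock=24, rating=1, price=2, brand=Corv, origin=imported): stock = 24, rating = 1 — lacks this property, so Out. (stock=0, rating=1, price=18, brand=Axo, origin=imported): stock = 0, rating = 1 — lacks this property, so Out. (stock=3, rating=2, price=24, brand=Corv, origin=imported): stock = 3, rating = 2 — lacks this property, so Out.

In, Out, Out, Out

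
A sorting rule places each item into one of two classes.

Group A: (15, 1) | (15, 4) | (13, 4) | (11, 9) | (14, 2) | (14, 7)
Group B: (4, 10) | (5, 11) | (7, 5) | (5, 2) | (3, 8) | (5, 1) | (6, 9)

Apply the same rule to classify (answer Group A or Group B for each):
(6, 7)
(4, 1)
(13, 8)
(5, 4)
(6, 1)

The simplest hypothesis consistent with all the labels is: first ≥ 8.
(6, 7): first 6, doesn't match → Group B. (4, 1): first 4, doesn't match → Group B. (13, 8): first 13, checks out → Group A. (5, 4): first 5, doesn't match → Group B. (6, 1): first 6, doesn't match → Group B.

Group B, Group B, Group A, Group B, Group B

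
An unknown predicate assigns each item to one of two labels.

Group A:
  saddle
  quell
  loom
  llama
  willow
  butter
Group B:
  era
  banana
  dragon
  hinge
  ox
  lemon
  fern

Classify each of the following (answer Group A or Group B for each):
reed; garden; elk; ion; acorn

Group A, Group B, Group B, Group B, Group B

The pattern is that an item is 'Group A' exactly when: has a double letter.
reed: 'ee' doubled — satisfies this, so Group A.
garden: no doubled letter — fails this test, so Group B.
elk: no doubled letter — fails this test, so Group B.
ion: no doubled letter — fails this test, so Group B.
acorn: no doubled letter — fails this test, so Group B.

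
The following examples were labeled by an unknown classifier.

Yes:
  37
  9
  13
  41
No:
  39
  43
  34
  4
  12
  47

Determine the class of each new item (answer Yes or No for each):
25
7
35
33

The common property of the 'Yes' items is: ≡ 1 (mod 4). No 'No' item has it.
Yes: 25, since 25 mod 4 = 1. No: 7, since 7 mod 4 = 3. No: 35, since 35 mod 4 = 3. Yes: 33, since 33 mod 4 = 1.

Yes, No, No, Yes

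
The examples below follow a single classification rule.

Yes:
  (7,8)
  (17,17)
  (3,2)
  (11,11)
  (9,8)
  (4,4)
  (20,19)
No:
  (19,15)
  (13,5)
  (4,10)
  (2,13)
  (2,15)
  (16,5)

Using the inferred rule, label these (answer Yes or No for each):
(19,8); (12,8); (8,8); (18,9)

No, No, Yes, No

The distinguishing property — |first − second| ≤ 1 — holds for all the 'Yes' cases and none of the 'No' cases.
(19,8): No (|19−8| = 11).
(12,8): No (|12−8| = 4).
(8,8): Yes (|8−8| = 0).
(18,9): No (|18−9| = 9).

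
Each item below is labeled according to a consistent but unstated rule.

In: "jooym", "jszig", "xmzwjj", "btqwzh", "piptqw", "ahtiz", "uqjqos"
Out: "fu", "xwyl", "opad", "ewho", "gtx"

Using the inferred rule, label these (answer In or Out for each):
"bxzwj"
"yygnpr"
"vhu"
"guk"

The simplest hypothesis consistent with all the labels is: length ≥ 5.
In: "bxzwj", since length 5. In: "yygnpr", since length 6. Out: "vhu", since length 3. Out: "guk", since length 3.

In, In, Out, Out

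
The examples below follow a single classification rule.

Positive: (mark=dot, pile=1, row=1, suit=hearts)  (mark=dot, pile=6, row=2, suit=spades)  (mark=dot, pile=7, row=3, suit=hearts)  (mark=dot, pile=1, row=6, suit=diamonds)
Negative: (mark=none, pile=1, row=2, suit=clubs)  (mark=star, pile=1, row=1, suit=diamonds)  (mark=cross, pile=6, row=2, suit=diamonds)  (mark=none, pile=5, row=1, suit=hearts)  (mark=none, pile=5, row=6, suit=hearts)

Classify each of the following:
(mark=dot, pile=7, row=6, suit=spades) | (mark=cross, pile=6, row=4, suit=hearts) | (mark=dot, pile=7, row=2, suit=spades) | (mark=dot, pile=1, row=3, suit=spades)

Positive, Negative, Positive, Positive

Looking at the examples, the only property every 'Positive' case has and every 'Negative' case lacks is: mark is dot.
Positive: (mark=dot, pile=7, row=6, suit=spades), since mark is dot. Negative: (mark=cross, pile=6, row=4, suit=hearts), since mark is cross. Positive: (mark=dot, pile=7, row=2, suit=spades), since mark is dot. Positive: (mark=dot, pile=1, row=3, suit=spades), since mark is dot.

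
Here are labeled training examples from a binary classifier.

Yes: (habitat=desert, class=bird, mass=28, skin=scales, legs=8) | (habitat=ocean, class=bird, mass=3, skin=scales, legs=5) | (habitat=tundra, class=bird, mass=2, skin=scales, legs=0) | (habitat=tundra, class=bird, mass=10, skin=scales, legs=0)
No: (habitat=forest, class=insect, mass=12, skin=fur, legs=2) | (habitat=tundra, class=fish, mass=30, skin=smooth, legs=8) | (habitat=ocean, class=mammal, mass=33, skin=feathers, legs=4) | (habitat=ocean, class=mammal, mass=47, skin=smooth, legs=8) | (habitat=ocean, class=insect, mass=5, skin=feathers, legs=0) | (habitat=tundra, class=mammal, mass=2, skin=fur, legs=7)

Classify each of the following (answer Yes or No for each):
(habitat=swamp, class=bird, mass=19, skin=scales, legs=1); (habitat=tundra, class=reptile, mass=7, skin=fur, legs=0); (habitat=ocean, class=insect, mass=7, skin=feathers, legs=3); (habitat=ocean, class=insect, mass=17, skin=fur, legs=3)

The classifier is using: class is bird.
(habitat=swamp, class=bird, mass=19, skin=scales, legs=1): class is bird — matches, so Yes.
(habitat=tundra, class=reptile, mass=7, skin=fur, legs=0): class is reptile — doesn't match, so No.
(habitat=ocean, class=insect, mass=7, skin=feathers, legs=3): class is insect — doesn't match, so No.
(habitat=ocean, class=insect, mass=17, skin=fur, legs=3): class is insect — doesn't match, so No.

Yes, No, No, No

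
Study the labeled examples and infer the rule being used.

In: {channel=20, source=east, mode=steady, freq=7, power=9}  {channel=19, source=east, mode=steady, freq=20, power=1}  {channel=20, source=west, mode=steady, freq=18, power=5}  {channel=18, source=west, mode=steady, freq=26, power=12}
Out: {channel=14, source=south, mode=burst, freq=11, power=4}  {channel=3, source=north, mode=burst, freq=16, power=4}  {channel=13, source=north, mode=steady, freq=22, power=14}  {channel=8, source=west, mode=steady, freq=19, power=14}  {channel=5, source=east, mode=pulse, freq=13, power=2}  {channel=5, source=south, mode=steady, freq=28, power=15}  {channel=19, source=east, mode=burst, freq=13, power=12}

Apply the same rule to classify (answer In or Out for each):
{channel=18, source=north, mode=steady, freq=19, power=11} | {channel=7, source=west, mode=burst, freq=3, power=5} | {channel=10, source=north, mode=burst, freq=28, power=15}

In, Out, Out

The pattern is that an item is 'In' exactly when: mode is steady AND power ≤ 12.
{channel=18, source=north, mode=steady, freq=19, power=11} — mode is steady, power = 11, hence In.
{channel=7, source=west, mode=burst, freq=3, power=5} — mode is burst, power = 5, hence Out.
{channel=10, source=north, mode=burst, freq=28, power=15} — mode is burst, power = 15, hence Out.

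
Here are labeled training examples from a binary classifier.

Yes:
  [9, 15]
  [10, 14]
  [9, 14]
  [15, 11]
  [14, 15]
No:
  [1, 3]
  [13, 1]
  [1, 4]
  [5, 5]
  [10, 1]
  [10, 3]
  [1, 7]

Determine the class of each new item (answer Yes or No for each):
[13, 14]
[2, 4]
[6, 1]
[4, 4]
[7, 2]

One predicate separates the groups cleanly: sum ≥ 23.
Yes: [13, 14], since 13+14 = 27.
No: [2, 4], since 2+4 = 6.
No: [6, 1], since 6+1 = 7.
No: [4, 4], since 4+4 = 8.
No: [7, 2], since 7+2 = 9.

Yes, No, No, No, No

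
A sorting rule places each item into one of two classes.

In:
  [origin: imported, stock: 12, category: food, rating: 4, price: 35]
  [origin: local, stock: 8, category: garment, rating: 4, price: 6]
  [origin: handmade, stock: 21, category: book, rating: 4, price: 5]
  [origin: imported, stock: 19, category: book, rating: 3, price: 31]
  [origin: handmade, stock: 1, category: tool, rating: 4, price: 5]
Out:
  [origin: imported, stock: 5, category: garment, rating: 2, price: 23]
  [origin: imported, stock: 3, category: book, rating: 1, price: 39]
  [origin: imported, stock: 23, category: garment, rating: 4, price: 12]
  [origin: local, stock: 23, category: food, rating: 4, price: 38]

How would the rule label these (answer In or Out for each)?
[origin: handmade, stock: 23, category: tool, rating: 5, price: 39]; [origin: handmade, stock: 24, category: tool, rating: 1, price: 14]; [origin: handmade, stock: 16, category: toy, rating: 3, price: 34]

Out, Out, In

The simplest hypothesis consistent with all the labels is: stock ≤ 21 AND rating ≥ 3.
[origin: handmade, stock: 23, category: tool, rating: 5, price: 39] → stock = 23, rating = 5 → Out. [origin: handmade, stock: 24, category: tool, rating: 1, price: 14] → stock = 24, rating = 1 → Out. [origin: handmade, stock: 16, category: toy, rating: 3, price: 34] → stock = 16, rating = 3 → In.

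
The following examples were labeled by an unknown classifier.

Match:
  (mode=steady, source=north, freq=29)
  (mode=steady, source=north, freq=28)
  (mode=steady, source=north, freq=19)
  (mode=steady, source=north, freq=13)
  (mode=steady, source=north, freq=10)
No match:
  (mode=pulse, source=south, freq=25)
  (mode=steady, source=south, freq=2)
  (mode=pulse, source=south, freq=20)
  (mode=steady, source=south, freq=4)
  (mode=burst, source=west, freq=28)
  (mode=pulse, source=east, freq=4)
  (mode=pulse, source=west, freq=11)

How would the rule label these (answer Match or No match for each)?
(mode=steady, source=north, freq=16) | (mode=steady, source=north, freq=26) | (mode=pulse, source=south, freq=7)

The distinguishing property — source is north — holds for all the 'Match' cases and none of the 'No match' cases.
(mode=steady, source=north, freq=16): Match (source is north).
(mode=steady, source=north, freq=26): Match (source is north).
(mode=pulse, source=south, freq=7): No match (source is south).

Match, Match, No match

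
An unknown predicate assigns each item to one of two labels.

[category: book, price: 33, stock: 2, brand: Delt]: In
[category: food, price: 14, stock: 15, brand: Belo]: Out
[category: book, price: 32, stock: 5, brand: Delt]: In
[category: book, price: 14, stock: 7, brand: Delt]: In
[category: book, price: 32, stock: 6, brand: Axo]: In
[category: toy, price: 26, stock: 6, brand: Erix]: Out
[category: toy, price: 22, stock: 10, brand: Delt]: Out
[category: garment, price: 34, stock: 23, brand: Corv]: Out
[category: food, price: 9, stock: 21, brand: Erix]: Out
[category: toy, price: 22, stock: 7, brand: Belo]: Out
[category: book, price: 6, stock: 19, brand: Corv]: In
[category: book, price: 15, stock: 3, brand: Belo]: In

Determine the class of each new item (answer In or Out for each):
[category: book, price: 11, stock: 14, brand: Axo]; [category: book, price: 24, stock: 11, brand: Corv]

In, In

Checking candidate rules against both groups, what survives is: category is book.
[category: book, price: 11, stock: 14, brand: Axo]: category is book — qualifies, so In. [category: book, price: 24, stock: 11, brand: Corv]: category is book — qualifies, so In.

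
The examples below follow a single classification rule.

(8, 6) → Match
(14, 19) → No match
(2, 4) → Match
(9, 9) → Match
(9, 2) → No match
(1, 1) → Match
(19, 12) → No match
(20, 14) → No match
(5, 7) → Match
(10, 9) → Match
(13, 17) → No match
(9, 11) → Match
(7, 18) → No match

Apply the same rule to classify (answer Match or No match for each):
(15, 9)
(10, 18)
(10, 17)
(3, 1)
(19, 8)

No match, No match, No match, Match, No match

A rule that fits every label: |first − second| ≤ 2 — true of each 'Match' example, false of each 'No match' one.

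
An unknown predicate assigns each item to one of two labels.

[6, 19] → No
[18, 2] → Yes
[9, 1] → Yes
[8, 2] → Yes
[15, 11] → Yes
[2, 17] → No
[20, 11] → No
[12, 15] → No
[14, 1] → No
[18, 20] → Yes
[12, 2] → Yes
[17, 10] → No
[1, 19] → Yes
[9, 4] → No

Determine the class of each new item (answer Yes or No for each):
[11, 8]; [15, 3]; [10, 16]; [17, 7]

No, Yes, Yes, Yes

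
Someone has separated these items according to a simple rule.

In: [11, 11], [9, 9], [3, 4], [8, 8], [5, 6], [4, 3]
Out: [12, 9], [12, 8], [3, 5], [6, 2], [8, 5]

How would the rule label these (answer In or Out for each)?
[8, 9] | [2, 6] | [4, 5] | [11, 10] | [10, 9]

In, Out, In, In, In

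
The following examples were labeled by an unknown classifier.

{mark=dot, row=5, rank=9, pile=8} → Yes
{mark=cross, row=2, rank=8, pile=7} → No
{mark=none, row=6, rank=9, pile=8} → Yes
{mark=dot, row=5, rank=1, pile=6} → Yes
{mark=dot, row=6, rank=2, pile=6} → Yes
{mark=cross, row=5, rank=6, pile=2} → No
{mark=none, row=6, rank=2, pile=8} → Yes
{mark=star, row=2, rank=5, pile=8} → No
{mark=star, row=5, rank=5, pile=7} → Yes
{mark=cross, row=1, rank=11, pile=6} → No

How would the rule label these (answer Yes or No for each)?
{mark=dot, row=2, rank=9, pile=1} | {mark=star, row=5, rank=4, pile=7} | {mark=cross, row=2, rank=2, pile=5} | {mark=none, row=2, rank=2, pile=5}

No, Yes, No, No

'Yes' ⟺ pile ≥ 6 AND row ≥ 5.
No: {mark=dot, row=2, rank=9, pile=1}, since pile = 1, row = 2. Yes: {mark=star, row=5, rank=4, pile=7}, since pile = 7, row = 5. No: {mark=cross, row=2, rank=2, pile=5}, since pile = 5, row = 2. No: {mark=none, row=2, rank=2, pile=5}, since pile = 5, row = 2.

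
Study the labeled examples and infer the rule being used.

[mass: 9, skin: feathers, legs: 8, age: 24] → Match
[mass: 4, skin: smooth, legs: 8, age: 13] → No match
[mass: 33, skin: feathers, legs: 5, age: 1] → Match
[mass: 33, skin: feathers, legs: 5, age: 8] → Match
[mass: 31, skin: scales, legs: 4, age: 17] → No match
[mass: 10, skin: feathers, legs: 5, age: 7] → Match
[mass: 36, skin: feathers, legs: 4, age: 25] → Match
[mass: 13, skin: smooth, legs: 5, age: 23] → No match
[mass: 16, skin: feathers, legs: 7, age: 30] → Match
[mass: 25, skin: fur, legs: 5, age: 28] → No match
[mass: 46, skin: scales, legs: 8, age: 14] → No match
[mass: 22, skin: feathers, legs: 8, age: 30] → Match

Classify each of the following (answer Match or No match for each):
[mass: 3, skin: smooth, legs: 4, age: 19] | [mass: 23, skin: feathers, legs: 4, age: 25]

One predicate separates the groups cleanly: skin is feathers.
[mass: 3, skin: smooth, legs: 4, age: 19]: skin is smooth, fails the rule → No match.
[mass: 23, skin: feathers, legs: 4, age: 25]: skin is feathers, matches → Match.

No match, Match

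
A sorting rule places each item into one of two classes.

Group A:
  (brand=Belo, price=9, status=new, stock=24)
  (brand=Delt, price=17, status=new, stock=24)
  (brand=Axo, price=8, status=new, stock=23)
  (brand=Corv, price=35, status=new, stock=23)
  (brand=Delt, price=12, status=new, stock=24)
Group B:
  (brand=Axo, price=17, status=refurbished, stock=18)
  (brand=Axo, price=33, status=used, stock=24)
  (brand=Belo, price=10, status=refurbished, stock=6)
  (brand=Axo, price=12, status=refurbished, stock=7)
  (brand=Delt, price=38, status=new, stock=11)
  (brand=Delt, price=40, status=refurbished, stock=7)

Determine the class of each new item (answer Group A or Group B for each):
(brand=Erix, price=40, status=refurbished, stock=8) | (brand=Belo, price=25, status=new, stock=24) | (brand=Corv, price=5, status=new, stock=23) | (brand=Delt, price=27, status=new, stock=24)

The classifier is using: status is new AND price ≤ 35.

Group B, Group A, Group A, Group A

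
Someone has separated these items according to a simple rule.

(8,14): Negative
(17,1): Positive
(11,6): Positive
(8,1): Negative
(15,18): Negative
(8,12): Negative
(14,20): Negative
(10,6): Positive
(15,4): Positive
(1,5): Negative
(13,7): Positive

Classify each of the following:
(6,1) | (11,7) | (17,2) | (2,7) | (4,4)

Negative, Positive, Positive, Negative, Negative

'Positive' ⟺ first > second AND sum ≥ 16.
(6,1): 6 > 1, 6+1 = 7 — doesn't match, so Negative.
(11,7): 11 > 7, 11+7 = 18 — fits, so Positive.
(17,2): 17 > 2, 17+2 = 19 — fits, so Positive.
(2,7): 2 < 7, 2+7 = 9 — doesn't match, so Negative.
(4,4): 4 = 4, 4+4 = 8 — doesn't match, so Negative.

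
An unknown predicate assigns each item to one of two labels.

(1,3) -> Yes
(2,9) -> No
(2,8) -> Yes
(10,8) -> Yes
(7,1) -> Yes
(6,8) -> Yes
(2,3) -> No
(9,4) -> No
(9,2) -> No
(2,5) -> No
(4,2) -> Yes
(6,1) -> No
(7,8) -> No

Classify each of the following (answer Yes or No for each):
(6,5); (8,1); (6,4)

Every 'Yes' example satisfies: sum is even. None of the 'No' examples do.
(6,5): 6+5 = 11, does not satisfy this → No.
(8,1): 8+1 = 9, does not satisfy this → No.
(6,4): 6+4 = 10, passes → Yes.

No, No, Yes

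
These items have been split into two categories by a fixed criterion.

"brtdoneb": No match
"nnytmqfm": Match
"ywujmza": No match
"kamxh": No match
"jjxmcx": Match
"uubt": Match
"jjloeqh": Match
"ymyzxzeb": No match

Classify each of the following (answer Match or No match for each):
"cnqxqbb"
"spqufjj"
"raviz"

Match, Match, No match

'Match' ⟺ has a double letter.
"cnqxqbb" — 'bb' doubled, hence Match.
"spqufjj" — 'jj' doubled, hence Match.
"raviz" — no doubled letter, hence No match.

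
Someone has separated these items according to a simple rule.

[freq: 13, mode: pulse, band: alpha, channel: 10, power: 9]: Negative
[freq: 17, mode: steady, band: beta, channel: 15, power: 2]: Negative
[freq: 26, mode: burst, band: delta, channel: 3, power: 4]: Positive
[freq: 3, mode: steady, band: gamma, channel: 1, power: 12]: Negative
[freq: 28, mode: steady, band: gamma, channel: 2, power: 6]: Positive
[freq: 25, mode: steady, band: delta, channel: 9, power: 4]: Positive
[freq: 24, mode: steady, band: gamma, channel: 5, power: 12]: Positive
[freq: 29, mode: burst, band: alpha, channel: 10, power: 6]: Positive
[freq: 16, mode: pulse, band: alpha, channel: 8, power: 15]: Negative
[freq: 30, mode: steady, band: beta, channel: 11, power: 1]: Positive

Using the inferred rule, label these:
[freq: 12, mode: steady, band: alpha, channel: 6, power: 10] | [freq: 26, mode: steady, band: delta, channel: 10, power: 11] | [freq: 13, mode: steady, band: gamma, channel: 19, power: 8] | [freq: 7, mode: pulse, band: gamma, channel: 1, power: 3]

The simplest hypothesis consistent with all the labels is: freq ≥ 24.

Negative, Positive, Negative, Negative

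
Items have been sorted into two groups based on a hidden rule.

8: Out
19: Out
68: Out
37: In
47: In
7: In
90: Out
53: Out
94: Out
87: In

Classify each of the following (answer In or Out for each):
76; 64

The pattern is that an item is 'In' exactly when: ends in digit 7.
76 → last digit 6 → Out.
64 → last digit 4 → Out.

Out, Out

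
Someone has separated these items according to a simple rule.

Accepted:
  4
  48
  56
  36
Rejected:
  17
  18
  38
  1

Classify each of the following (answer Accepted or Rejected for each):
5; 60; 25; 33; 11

Rejected, Accepted, Rejected, Rejected, Rejected

One predicate separates the groups cleanly: multiple of 4.
5: 5 = 4·1 + 1 — does not fit, so Rejected. 60: 60 = 4·15 — matches, so Accepted. 25: 25 = 4·6 + 1 — does not fit, so Rejected. 33: 33 = 4·8 + 1 — does not fit, so Rejected. 11: 11 = 4·2 + 3 — does not fit, so Rejected.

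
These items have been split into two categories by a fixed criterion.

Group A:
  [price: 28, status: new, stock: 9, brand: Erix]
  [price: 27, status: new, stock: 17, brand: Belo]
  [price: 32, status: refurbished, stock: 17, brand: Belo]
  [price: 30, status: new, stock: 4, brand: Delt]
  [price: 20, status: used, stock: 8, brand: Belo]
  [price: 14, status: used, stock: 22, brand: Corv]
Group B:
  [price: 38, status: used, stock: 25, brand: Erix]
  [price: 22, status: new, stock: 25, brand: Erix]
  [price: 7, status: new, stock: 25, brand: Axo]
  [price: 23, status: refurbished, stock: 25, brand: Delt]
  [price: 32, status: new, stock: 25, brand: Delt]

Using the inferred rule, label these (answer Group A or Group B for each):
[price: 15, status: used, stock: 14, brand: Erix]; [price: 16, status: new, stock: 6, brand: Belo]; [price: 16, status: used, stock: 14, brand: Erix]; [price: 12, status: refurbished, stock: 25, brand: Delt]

The common property of the 'Group A' items is: stock ≤ 22. No 'Group B' item has it.

Group A, Group A, Group A, Group B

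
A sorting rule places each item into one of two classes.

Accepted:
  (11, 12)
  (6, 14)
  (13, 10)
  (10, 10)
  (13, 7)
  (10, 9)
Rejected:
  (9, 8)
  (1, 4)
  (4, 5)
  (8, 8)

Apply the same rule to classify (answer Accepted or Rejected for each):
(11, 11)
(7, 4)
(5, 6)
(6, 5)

One predicate separates the groups cleanly: sum ≥ 19.
(11, 11) — 11+11 = 22, hence Accepted.
(7, 4) — 7+4 = 11, hence Rejected.
(5, 6) — 5+6 = 11, hence Rejected.
(6, 5) — 6+5 = 11, hence Rejected.

Accepted, Rejected, Rejected, Rejected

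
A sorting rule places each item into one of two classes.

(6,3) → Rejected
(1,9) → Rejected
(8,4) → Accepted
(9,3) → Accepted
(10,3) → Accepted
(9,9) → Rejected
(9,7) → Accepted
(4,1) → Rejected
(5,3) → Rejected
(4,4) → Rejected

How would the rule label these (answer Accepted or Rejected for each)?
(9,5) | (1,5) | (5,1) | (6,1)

Accepted, Rejected, Rejected, Rejected

'Accepted' ⟺ first > second AND sum ≥ 10.
Accepted: (9,5), since 9 > 5, 9+5 = 14. Rejected: (1,5), since 1 < 5, 1+5 = 6. Rejected: (5,1), since 5 > 1, 5+1 = 6. Rejected: (6,1), since 6 > 1, 6+1 = 7.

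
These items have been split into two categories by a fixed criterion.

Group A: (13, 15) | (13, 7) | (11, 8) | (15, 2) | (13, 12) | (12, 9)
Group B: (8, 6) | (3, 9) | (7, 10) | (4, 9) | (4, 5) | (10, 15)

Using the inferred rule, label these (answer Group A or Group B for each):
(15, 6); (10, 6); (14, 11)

All 'Group A' examples share one property — first ≥ 11 — and every 'Group B' example lacks it.
(15, 6): first 15, checks out → Group A. (10, 6): first 10, doesn't qualify → Group B. (14, 11): first 14, checks out → Group A.

Group A, Group B, Group A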